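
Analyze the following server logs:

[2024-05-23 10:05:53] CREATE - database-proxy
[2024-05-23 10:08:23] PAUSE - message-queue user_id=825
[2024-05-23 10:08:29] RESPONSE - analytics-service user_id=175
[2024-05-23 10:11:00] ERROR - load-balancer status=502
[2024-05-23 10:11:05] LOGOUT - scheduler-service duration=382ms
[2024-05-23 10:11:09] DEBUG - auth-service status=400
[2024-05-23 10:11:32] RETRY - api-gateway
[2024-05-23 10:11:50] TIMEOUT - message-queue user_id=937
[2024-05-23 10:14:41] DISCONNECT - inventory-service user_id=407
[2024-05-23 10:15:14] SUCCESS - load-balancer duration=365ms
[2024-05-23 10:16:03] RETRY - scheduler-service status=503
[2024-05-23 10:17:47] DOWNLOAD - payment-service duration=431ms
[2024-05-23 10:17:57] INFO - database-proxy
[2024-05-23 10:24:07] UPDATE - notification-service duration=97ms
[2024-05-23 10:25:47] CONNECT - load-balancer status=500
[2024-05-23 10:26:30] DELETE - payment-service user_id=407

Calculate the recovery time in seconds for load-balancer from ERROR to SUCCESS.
254

To calculate recovery time:

1. Find ERROR event for load-balancer: 2024-05-23 10:11:00
2. Find next SUCCESS event for load-balancer: 2024-05-23 10:15:14
3. Recovery time: 2024-05-23 10:15:14 - 2024-05-23 10:11:00 = 254 seconds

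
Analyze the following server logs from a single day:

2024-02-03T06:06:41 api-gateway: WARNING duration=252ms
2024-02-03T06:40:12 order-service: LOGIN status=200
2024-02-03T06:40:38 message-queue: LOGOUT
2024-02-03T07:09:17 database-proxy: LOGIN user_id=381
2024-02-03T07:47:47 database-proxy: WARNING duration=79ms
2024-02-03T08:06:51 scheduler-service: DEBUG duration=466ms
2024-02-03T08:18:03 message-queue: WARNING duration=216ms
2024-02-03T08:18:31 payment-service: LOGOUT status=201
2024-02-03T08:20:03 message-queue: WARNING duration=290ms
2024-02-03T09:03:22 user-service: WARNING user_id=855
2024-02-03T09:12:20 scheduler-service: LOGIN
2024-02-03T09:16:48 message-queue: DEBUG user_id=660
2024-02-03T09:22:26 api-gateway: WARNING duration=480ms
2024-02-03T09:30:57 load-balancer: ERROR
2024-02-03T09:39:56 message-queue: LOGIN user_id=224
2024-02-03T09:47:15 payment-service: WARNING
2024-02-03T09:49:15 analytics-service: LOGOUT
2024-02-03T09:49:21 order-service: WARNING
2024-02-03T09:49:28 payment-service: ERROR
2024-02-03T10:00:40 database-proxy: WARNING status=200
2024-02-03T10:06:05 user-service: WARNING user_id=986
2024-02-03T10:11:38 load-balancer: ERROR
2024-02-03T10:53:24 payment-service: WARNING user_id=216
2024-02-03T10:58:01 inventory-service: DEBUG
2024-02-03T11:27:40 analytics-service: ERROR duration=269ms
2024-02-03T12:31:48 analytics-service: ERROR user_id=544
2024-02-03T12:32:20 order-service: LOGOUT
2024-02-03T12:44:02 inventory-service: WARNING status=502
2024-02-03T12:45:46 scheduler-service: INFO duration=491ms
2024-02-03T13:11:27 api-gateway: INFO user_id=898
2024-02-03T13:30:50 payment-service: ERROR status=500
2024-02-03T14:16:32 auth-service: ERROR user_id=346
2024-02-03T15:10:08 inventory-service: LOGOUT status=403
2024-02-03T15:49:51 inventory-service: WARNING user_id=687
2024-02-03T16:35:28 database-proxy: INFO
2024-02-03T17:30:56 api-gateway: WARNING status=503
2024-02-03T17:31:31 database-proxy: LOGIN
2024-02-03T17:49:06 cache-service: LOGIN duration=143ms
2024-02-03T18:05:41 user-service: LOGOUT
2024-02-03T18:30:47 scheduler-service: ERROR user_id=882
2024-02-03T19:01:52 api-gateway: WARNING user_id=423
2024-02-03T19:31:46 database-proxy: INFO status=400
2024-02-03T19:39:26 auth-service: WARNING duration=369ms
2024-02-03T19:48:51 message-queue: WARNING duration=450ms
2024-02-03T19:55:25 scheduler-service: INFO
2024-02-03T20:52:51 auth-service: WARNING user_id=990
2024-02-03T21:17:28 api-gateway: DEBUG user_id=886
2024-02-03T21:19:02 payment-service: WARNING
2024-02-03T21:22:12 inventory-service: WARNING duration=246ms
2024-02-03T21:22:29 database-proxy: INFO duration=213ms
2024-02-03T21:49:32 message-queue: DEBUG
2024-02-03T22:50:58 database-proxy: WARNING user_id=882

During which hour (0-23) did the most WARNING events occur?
9

To find the peak hour:

1. Group all WARNING events by hour
2. Count events in each hour
3. Find hour with maximum count
4. Peak hour: 9 (with 4 events)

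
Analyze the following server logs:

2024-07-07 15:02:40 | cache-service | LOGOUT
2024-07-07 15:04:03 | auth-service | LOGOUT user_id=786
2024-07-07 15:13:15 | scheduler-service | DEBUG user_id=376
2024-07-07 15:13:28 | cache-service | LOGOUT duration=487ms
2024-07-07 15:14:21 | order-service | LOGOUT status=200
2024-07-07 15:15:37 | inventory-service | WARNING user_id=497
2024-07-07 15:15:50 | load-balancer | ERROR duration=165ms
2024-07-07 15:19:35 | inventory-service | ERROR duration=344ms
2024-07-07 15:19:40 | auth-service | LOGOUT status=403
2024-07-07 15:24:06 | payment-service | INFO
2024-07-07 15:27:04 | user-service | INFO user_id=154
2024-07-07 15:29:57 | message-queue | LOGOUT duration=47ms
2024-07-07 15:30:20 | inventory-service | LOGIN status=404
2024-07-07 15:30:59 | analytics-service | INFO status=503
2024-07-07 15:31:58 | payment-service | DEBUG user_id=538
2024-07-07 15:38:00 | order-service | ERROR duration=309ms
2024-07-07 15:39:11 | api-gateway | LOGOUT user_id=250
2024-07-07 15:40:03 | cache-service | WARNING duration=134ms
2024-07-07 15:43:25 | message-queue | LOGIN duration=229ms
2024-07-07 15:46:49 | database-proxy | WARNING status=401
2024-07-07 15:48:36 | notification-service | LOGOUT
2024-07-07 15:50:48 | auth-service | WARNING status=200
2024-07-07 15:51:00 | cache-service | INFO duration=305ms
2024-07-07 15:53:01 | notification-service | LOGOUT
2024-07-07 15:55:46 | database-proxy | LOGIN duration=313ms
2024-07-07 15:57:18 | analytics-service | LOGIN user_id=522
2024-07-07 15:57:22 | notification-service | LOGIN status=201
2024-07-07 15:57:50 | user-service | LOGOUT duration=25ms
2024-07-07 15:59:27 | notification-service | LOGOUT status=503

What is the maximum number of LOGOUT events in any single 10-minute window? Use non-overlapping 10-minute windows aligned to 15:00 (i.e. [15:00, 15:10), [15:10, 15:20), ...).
3

To find the burst window:

1. Divide the log period into non-overlapping 10-minute windows starting at 15:00
2. Count LOGOUT events in each window
3. Find the window with maximum count
4. Maximum events in a window: 3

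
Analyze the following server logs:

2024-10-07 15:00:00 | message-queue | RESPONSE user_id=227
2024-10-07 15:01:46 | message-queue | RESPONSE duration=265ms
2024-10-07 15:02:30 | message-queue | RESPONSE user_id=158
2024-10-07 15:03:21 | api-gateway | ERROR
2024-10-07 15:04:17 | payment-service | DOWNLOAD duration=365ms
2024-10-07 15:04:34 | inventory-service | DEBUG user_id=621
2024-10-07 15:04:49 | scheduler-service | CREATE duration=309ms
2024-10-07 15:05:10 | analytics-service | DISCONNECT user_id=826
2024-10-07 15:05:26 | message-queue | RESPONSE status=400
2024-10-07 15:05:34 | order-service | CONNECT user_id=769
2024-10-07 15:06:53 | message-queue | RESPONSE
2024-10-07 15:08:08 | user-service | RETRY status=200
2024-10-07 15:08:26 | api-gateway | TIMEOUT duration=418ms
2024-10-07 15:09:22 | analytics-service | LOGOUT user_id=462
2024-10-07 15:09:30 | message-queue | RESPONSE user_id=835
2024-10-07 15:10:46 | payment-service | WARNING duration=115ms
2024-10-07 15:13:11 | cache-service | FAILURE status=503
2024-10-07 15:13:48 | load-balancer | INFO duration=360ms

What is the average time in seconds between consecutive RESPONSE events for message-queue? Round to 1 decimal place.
114.0

To calculate average interval:

1. Find all RESPONSE events for message-queue in order
2. Calculate time gaps between consecutive events
3. Compute mean of gaps: 570 / 5 = 114.0 seconds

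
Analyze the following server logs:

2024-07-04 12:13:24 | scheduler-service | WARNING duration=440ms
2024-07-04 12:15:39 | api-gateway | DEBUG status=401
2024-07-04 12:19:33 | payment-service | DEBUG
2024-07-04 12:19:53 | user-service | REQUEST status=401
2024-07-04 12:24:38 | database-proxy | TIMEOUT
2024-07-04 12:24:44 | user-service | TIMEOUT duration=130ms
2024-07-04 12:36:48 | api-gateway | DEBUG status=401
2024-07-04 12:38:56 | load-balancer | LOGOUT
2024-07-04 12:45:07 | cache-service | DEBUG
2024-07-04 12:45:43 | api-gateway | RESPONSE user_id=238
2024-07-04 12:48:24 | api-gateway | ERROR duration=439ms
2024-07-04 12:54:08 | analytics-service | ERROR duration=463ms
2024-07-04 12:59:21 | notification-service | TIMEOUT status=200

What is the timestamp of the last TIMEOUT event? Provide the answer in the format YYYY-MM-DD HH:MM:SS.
2024-07-04 12:59:21

To find the last event:

1. Filter for all TIMEOUT events
2. Sort by timestamp
3. Select the last one
4. Timestamp: 2024-07-04 12:59:21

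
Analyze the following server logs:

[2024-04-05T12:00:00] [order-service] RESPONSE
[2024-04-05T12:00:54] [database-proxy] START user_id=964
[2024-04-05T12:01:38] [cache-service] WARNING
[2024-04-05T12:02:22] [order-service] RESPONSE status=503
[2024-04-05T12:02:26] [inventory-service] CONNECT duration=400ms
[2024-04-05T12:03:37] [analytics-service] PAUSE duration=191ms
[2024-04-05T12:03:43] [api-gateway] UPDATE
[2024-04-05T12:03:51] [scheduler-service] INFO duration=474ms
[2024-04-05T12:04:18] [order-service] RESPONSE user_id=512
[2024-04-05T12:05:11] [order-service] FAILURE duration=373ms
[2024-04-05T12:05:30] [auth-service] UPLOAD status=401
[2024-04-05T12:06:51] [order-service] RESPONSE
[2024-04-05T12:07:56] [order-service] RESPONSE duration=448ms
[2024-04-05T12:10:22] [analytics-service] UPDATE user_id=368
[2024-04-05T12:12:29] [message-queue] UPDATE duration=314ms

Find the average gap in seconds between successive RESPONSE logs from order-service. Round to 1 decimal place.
119.0

To calculate average interval:

1. Find all RESPONSE events for order-service in order
2. Calculate time gaps between consecutive events
3. Compute mean of gaps: 476 / 4 = 119.0 seconds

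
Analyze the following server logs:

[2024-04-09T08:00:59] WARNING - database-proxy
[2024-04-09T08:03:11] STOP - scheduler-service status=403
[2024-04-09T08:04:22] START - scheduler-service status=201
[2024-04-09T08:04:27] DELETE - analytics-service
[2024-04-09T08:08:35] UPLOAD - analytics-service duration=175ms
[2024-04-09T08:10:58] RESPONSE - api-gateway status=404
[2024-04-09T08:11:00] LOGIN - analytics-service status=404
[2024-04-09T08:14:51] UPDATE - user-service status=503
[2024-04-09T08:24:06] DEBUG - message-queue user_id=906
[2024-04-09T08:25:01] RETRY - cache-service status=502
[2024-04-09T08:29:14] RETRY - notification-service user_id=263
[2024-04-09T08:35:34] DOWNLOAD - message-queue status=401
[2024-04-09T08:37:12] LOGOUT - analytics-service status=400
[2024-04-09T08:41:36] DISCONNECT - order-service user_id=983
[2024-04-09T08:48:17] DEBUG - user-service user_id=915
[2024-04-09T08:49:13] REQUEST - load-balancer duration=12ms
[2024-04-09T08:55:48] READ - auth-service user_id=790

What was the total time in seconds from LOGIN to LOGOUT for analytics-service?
1572

To calculate state duration:

1. Find LOGIN event for analytics-service: 2024-04-09T08:11:00
2. Find LOGOUT event for analytics-service: 2024-04-09T08:37:12
3. Calculate duration: 2024-04-09T08:37:12 - 2024-04-09T08:11:00 = 1572 seconds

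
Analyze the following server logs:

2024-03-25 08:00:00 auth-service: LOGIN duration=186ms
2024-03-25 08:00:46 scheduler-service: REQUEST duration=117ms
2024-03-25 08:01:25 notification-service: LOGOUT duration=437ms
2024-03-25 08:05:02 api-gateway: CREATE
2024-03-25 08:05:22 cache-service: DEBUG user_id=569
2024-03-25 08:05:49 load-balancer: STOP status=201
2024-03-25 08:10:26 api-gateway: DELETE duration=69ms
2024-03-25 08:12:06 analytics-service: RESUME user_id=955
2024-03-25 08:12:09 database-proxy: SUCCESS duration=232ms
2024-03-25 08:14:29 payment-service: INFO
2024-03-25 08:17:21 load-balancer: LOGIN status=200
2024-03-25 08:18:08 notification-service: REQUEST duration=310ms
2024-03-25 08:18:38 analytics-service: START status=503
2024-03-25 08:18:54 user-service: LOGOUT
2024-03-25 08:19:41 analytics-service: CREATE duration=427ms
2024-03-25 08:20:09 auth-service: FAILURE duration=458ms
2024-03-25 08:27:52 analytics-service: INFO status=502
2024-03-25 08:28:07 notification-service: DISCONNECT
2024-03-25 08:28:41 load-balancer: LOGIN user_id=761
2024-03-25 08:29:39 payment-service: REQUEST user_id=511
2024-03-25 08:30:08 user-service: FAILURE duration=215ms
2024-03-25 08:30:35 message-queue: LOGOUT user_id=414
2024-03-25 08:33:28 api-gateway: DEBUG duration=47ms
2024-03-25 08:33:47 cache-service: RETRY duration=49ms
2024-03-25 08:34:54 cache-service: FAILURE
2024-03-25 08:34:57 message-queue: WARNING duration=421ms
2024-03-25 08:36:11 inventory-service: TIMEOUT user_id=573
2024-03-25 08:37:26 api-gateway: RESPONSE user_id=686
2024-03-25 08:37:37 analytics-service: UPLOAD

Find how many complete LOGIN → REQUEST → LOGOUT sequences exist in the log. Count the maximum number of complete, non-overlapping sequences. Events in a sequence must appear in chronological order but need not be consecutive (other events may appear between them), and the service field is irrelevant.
3

To count sequences:

1. Look for pattern: LOGIN → REQUEST → LOGOUT
2. Greedily scan the log in chronological order, matching each sequence element in turn (ignoring service)
3. Each time the full pattern completes, increment the count and restart matching from the next event
4. Complete non-overlapping sequences found: 3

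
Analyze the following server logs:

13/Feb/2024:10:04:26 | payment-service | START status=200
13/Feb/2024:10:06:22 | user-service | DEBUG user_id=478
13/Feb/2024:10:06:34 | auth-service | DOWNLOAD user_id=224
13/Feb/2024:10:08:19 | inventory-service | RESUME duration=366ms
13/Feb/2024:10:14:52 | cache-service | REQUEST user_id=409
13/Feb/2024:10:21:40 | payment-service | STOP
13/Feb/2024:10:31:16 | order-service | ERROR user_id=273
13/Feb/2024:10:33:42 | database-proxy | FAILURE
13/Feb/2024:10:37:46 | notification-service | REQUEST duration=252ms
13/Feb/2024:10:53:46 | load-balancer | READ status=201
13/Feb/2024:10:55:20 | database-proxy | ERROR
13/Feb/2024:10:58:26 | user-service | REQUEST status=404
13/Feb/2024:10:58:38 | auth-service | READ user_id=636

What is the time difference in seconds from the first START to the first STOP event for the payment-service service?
1034

To find the time between events:

1. Locate the first START event for payment-service: 13/Feb/2024:10:04:26
2. Locate the first STOP event for payment-service: 13/Feb/2024:10:21:40
3. Calculate the difference: 13/Feb/2024:10:21:40 - 13/Feb/2024:10:04:26 = 1034 seconds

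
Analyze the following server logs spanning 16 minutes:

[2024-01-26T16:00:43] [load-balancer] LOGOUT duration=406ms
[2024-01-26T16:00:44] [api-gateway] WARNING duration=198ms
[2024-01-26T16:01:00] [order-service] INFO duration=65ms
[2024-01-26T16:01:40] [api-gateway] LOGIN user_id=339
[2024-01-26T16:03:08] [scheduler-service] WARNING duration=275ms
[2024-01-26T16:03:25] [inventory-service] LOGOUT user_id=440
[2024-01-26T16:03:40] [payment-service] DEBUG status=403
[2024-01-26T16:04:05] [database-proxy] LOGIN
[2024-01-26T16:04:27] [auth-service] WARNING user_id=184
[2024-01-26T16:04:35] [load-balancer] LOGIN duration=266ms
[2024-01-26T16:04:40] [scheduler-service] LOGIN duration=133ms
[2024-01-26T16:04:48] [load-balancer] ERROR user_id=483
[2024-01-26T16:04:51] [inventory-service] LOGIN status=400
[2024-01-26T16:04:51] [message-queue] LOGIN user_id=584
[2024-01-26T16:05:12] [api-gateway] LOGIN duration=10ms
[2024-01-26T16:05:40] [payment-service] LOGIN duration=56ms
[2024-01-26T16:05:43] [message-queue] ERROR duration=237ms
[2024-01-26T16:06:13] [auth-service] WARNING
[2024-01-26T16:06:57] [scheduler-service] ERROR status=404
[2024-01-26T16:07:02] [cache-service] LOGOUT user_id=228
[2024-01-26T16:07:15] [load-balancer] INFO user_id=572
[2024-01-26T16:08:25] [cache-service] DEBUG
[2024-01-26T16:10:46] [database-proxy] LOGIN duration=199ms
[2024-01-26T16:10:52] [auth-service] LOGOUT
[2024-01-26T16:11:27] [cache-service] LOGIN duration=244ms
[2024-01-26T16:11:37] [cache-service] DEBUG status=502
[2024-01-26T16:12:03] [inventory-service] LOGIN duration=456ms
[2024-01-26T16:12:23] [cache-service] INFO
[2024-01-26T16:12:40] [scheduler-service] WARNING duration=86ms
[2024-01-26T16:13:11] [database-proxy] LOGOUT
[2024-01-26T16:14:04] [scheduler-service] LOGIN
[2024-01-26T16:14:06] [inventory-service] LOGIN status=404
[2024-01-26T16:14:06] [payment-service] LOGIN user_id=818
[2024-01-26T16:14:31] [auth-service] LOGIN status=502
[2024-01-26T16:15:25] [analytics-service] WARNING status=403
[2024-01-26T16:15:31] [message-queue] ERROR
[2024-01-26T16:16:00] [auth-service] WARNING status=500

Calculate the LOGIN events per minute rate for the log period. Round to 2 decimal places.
0.94

To calculate the rate:

1. Count total LOGIN events: 15
2. Total time period: 16 minutes
3. Rate = 15 / 16 = 0.94 events per minute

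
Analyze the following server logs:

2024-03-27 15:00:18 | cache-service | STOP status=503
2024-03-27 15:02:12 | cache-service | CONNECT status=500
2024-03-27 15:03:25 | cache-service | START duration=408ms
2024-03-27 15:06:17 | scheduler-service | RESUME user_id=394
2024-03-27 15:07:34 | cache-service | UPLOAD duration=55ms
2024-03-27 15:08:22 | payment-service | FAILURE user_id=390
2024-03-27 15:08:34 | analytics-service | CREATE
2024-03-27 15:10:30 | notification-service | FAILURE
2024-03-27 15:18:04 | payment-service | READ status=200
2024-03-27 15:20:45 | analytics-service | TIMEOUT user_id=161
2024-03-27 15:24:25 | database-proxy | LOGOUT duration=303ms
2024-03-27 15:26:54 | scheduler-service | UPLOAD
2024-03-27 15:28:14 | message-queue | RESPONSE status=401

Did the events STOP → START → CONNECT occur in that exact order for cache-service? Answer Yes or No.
No

To verify sequence order:

1. Find all events in sequence STOP → START → CONNECT for cache-service
2. Extract their timestamps
3. Check if timestamps are in ascending order
4. Result: No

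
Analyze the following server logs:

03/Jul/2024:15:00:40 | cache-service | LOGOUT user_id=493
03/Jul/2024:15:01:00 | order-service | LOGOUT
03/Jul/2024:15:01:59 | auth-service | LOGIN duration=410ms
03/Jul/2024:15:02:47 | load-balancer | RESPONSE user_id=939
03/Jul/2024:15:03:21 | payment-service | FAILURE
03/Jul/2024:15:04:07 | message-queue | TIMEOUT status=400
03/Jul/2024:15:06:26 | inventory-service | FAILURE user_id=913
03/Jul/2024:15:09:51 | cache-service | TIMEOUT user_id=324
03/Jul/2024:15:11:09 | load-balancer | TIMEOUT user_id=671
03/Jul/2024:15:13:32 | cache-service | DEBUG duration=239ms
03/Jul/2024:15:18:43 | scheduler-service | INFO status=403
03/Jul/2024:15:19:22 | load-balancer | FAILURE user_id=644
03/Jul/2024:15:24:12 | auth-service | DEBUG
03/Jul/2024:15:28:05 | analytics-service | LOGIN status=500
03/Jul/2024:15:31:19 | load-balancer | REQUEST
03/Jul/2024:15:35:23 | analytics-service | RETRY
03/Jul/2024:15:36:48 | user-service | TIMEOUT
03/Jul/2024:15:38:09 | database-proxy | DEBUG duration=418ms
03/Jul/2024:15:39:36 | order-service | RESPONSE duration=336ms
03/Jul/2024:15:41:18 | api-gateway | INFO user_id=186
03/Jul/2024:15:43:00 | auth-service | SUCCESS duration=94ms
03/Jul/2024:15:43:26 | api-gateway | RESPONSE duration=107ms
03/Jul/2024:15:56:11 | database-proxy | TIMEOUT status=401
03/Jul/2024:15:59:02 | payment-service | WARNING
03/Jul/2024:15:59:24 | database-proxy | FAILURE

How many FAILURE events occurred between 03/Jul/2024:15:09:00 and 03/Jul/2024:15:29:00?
1

To count events in the time window:

1. Window boundaries: 03/Jul/2024:15:09:00 to 03/Jul/2024:15:29:00
2. Filter for FAILURE events within this window
3. Count matching events: 1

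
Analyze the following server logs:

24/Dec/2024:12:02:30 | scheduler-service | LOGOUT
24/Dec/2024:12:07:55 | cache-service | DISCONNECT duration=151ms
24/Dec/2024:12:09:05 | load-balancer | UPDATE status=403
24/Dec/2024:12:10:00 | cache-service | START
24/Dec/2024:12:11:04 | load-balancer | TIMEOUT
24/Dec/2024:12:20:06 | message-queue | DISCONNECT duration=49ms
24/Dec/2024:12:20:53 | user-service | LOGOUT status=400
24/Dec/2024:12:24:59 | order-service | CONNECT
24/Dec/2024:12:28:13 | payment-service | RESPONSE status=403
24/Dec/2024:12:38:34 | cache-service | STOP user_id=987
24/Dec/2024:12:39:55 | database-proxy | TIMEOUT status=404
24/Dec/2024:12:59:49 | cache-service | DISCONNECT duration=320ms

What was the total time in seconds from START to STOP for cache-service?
1714

To calculate state duration:

1. Find START event for cache-service: 24/Dec/2024:12:10:00
2. Find STOP event for cache-service: 24/Dec/2024:12:38:34
3. Calculate duration: 24/Dec/2024:12:38:34 - 24/Dec/2024:12:10:00 = 1714 seconds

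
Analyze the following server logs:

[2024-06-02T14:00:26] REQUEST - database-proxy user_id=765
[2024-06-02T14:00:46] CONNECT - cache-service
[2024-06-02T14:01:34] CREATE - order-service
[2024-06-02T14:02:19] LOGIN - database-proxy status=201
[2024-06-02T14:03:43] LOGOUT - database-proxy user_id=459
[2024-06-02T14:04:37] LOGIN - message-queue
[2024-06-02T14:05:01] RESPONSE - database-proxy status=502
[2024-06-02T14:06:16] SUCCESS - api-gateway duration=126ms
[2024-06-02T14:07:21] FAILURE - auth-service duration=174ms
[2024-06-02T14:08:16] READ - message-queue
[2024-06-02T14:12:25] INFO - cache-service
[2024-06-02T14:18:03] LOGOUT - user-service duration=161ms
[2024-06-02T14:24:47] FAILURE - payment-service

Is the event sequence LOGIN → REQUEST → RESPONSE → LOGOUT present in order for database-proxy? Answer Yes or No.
No

To verify sequence order:

1. Find all events in sequence LOGIN → REQUEST → RESPONSE → LOGOUT for database-proxy
2. Extract their timestamps
3. Check if timestamps are in ascending order
4. Result: No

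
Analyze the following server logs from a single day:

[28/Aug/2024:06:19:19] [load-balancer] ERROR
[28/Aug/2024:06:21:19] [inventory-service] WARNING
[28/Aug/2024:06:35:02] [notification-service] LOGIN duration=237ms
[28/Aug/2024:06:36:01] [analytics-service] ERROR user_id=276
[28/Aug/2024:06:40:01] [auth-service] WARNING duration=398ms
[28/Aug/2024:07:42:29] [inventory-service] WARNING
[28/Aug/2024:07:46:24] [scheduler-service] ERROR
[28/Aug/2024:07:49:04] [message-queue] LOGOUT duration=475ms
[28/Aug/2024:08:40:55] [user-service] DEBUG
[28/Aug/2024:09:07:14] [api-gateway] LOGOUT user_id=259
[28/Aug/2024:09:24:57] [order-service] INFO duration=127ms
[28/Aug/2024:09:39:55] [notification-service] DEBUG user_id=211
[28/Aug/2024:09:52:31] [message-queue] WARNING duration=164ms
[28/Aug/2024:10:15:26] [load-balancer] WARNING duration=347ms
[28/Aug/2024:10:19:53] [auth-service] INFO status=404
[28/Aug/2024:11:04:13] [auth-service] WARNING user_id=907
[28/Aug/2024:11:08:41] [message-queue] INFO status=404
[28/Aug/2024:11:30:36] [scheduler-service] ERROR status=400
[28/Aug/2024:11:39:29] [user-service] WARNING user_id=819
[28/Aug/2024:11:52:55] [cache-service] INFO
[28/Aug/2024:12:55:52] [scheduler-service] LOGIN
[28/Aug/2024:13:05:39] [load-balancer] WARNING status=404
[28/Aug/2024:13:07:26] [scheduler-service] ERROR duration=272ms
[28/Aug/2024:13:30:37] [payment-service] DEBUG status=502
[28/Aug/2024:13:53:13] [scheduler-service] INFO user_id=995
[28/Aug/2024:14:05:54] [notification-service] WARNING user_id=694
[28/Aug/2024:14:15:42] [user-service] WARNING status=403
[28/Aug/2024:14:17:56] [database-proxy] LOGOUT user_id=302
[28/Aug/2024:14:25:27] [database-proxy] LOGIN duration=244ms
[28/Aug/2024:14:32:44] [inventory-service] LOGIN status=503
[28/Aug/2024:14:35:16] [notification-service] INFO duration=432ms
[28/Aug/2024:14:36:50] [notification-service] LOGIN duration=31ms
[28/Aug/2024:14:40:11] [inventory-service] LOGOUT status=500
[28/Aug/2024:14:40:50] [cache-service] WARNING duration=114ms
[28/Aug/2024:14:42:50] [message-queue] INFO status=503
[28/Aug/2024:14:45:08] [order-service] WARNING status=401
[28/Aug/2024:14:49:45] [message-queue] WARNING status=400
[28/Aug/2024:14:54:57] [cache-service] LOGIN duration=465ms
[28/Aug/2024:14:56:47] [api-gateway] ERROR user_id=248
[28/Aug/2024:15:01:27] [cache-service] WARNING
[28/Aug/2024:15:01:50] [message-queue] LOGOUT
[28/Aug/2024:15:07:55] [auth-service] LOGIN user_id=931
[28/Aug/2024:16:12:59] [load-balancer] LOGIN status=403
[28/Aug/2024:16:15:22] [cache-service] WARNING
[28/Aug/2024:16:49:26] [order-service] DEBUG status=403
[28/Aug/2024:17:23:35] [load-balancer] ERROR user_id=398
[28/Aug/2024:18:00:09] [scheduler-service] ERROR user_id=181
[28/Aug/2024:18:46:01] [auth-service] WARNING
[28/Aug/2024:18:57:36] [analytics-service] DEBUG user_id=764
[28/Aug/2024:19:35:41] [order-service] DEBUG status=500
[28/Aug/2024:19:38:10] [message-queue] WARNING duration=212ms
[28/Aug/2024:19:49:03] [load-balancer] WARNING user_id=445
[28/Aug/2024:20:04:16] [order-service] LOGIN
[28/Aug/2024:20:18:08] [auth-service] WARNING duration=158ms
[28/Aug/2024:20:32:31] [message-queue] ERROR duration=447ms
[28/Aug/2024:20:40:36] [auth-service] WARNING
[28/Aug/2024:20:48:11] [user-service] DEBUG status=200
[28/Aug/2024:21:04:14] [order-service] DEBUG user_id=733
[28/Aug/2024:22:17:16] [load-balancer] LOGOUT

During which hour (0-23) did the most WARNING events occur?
14

To find the peak hour:

1. Group all WARNING events by hour
2. Count events in each hour
3. Find hour with maximum count
4. Peak hour: 14 (with 5 events)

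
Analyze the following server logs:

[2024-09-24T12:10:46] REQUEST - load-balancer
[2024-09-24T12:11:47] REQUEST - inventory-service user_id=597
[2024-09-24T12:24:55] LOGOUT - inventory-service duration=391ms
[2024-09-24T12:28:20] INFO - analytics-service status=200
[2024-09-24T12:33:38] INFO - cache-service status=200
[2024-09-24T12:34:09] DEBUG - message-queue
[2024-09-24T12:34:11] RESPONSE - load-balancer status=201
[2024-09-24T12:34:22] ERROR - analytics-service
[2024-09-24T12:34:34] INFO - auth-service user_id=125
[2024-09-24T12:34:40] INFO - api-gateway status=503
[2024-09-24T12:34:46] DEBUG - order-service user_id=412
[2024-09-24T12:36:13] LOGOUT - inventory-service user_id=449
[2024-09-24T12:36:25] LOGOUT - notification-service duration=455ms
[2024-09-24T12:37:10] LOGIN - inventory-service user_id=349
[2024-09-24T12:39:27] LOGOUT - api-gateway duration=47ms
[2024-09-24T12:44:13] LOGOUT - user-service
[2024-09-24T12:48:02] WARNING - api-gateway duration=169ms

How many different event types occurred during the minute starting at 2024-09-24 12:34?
4

To count unique event types:

1. Filter events in the minute starting at 2024-09-24 12:34
2. Extract event types from matching entries
3. Count unique types: 4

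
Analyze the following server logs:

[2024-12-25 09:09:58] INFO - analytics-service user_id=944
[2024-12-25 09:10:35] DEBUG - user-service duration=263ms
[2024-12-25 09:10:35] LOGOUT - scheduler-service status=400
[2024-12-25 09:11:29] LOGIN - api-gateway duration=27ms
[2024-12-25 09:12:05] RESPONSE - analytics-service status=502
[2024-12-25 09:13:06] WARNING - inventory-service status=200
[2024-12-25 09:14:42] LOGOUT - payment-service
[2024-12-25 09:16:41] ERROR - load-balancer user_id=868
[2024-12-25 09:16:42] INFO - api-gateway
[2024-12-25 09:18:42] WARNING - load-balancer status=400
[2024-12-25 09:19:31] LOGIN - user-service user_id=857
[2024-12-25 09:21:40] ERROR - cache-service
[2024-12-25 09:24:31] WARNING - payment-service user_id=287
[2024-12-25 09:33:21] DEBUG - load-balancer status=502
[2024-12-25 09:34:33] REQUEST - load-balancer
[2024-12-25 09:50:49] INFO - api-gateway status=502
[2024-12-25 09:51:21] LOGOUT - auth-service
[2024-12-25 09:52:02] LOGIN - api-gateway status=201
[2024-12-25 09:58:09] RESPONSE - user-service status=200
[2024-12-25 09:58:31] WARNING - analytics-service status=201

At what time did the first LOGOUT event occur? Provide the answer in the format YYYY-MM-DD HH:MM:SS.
2024-12-25 09:10:35

To find the first event:

1. Filter for all LOGOUT events
2. Sort by timestamp
3. Select the first one
4. Timestamp: 2024-12-25 09:10:35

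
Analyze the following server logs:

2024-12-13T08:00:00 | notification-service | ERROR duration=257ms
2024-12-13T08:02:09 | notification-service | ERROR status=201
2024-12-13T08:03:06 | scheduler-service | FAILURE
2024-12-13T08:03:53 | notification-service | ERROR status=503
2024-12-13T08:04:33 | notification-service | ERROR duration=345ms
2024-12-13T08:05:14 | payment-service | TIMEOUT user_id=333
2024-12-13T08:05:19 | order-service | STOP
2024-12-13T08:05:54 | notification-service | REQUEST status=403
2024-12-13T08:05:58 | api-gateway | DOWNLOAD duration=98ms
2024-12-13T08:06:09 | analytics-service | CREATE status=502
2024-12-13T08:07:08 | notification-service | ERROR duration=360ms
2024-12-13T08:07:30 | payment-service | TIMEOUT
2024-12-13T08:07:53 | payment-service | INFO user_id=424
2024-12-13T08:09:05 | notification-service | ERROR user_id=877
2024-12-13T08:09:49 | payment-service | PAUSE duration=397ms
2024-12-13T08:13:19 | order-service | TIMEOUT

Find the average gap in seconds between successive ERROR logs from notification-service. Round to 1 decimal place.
109.0

To calculate average interval:

1. Find all ERROR events for notification-service in order
2. Calculate time gaps between consecutive events
3. Compute mean of gaps: 545 / 5 = 109.0 seconds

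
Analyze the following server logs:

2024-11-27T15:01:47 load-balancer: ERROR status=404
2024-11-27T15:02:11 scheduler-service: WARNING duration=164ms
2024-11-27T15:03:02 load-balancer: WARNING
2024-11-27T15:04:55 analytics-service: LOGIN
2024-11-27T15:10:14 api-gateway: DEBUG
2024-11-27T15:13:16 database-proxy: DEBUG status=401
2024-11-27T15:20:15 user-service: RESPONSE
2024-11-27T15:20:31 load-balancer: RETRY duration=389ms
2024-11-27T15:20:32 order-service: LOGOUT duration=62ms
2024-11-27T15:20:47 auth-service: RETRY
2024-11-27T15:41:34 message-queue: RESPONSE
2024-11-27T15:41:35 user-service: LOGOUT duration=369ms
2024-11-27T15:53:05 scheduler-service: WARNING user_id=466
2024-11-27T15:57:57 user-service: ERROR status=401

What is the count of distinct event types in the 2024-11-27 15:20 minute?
3

To count unique event types:

1. Filter events in the minute starting at 2024-11-27 15:20
2. Extract event types from matching entries
3. Count unique types: 3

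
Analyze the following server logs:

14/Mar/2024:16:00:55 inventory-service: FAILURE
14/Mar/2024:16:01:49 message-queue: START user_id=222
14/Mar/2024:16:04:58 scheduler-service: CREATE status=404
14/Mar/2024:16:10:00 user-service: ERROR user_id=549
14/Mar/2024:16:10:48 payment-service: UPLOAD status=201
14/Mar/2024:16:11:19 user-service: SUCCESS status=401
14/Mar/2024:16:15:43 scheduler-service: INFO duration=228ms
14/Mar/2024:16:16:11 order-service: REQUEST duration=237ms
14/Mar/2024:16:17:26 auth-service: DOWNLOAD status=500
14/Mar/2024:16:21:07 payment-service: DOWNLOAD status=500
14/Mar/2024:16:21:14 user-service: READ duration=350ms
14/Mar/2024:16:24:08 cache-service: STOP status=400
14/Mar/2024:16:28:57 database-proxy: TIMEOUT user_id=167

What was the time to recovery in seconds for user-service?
79

To calculate recovery time:

1. Find ERROR event for user-service: 14/Mar/2024:16:10:00
2. Find next SUCCESS event for user-service: 14/Mar/2024:16:11:19
3. Recovery time: 14/Mar/2024:16:11:19 - 14/Mar/2024:16:10:00 = 79 seconds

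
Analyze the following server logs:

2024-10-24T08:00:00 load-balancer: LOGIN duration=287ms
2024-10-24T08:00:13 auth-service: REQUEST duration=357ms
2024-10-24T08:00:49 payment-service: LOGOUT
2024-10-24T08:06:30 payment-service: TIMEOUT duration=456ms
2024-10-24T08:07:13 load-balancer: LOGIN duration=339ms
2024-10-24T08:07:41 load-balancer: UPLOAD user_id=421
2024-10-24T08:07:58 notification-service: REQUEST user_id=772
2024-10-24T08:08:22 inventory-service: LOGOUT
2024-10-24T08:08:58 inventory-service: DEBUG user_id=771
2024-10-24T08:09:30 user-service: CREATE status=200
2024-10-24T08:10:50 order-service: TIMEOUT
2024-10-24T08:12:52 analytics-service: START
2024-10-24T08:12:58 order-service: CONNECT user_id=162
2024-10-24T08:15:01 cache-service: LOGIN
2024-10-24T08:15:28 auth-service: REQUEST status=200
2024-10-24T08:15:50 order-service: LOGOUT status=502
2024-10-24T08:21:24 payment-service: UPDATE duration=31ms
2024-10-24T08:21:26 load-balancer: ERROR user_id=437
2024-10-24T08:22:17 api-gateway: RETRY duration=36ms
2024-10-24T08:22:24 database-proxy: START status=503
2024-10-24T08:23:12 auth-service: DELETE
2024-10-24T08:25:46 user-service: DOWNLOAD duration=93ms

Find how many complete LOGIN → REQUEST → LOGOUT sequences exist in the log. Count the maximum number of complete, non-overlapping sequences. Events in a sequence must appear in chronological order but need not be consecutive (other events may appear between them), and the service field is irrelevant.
3

To count sequences:

1. Look for pattern: LOGIN → REQUEST → LOGOUT
2. Greedily scan the log in chronological order, matching each sequence element in turn (ignoring service)
3. Each time the full pattern completes, increment the count and restart matching from the next event
4. Complete non-overlapping sequences found: 3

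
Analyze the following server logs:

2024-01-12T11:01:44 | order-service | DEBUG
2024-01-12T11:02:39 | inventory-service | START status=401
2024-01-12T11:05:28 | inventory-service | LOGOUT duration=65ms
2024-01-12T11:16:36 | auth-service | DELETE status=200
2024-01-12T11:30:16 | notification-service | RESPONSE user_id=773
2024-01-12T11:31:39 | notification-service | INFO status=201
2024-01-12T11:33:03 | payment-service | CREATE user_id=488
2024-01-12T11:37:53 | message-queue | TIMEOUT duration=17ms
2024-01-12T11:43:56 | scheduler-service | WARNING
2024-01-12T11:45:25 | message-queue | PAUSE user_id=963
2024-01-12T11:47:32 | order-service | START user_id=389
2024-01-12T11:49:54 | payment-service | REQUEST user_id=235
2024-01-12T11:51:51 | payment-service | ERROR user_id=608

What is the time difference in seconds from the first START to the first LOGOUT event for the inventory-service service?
169

To find the time between events:

1. Locate the first START event for inventory-service: 2024-01-12T11:02:39
2. Locate the first LOGOUT event for inventory-service: 2024-01-12T11:05:28
3. Calculate the difference: 2024-01-12T11:05:28 - 2024-01-12T11:02:39 = 169 seconds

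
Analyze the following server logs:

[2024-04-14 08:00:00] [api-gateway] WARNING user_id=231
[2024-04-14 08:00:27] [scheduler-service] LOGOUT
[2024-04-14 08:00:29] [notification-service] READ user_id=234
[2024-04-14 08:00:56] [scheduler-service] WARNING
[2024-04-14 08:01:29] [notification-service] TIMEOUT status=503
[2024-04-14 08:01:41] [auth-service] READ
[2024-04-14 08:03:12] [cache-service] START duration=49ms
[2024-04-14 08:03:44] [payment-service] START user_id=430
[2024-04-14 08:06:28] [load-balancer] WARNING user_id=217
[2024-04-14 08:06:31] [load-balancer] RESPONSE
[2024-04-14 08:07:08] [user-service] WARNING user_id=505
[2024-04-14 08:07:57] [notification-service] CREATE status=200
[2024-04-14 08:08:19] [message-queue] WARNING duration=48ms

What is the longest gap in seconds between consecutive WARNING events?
332

To find the longest gap:

1. Extract all WARNING events in chronological order
2. Calculate time differences between consecutive events
3. Find the maximum difference
4. Longest gap: 332 seconds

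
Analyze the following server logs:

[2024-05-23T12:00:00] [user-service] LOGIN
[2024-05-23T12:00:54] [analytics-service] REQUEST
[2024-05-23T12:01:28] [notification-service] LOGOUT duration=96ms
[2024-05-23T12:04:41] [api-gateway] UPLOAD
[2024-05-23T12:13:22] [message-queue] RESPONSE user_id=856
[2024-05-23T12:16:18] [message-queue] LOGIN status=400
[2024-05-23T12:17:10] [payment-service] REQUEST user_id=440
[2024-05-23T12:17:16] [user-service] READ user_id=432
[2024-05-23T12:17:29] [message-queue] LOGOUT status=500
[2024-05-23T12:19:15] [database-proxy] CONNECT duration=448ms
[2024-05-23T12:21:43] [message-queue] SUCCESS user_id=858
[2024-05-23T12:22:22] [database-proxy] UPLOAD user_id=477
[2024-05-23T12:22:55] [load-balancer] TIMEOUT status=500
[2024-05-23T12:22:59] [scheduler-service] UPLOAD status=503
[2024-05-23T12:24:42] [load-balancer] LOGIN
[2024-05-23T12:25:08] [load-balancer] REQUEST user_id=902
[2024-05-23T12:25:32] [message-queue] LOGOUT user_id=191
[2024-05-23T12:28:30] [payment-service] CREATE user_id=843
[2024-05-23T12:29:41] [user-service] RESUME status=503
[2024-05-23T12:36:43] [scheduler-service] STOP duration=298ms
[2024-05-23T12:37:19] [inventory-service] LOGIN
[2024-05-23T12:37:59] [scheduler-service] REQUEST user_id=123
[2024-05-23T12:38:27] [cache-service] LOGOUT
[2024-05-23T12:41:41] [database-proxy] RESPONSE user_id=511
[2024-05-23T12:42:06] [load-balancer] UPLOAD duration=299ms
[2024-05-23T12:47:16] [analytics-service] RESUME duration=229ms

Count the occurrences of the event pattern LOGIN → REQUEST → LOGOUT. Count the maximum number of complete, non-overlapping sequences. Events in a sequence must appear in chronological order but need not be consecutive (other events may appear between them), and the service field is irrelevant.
4

To count sequences:

1. Look for pattern: LOGIN → REQUEST → LOGOUT
2. Greedily scan the log in chronological order, matching each sequence element in turn (ignoring service)
3. Each time the full pattern completes, increment the count and restart matching from the next event
4. Complete non-overlapping sequences found: 4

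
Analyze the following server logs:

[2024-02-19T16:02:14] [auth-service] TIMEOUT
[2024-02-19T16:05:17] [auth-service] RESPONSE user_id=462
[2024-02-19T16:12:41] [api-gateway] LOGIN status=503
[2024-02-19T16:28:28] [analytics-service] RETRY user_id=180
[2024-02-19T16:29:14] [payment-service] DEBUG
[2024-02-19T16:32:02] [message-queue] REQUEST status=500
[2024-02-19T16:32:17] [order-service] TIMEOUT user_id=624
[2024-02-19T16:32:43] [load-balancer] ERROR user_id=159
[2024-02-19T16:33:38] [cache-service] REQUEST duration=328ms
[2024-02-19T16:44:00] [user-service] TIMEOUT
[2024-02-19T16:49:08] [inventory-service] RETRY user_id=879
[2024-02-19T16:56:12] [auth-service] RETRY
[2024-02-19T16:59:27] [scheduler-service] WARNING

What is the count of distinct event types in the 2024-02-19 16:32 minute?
3

To count unique event types:

1. Filter events in the minute starting at 2024-02-19 16:32
2. Extract event types from matching entries
3. Count unique types: 3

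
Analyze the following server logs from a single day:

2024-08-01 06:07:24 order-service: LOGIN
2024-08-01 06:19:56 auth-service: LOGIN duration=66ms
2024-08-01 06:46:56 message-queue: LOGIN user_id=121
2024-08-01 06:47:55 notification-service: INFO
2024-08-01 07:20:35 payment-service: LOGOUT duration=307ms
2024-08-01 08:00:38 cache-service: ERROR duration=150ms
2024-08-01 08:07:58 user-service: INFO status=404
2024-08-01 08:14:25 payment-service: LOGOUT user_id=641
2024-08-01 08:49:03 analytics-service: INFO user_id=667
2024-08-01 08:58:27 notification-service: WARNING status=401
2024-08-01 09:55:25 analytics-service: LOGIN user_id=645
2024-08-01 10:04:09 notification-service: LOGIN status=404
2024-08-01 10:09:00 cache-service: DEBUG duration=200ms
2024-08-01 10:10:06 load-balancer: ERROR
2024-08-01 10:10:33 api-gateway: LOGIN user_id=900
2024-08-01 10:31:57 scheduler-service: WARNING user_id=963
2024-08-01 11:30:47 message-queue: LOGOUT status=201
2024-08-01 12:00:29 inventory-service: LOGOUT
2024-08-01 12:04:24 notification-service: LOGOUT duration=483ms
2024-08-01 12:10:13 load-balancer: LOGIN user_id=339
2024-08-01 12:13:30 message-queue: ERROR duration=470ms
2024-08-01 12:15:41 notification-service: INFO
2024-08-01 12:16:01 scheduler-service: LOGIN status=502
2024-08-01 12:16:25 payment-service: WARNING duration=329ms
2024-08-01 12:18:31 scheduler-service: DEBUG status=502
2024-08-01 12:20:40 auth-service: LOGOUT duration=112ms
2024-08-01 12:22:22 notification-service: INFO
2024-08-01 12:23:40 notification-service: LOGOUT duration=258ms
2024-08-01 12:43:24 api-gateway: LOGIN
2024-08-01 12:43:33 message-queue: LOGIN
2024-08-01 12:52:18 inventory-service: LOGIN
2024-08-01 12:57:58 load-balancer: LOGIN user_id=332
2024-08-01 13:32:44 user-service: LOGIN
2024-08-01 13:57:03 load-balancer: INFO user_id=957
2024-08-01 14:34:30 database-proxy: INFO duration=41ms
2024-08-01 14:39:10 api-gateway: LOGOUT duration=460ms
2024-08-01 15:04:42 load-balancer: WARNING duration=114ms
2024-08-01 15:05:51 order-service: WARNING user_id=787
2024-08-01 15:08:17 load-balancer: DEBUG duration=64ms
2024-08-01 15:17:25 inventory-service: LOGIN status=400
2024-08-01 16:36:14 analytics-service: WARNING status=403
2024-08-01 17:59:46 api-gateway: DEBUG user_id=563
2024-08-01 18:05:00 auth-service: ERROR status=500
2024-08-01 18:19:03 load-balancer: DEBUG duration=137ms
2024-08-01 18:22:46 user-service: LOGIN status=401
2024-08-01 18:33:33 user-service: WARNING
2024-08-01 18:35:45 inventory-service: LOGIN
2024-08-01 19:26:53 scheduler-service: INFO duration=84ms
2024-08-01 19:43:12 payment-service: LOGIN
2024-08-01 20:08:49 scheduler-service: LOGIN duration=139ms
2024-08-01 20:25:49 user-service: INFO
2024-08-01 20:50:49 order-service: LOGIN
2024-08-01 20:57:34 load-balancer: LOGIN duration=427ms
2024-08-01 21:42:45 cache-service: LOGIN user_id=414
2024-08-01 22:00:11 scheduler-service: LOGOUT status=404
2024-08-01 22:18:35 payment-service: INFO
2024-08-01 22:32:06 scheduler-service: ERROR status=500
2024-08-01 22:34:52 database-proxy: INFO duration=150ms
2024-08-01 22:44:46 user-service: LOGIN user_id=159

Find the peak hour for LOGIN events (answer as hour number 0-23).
12

To find the peak hour:

1. Group all LOGIN events by hour
2. Count events in each hour
3. Find hour with maximum count
4. Peak hour: 12 (with 6 events)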